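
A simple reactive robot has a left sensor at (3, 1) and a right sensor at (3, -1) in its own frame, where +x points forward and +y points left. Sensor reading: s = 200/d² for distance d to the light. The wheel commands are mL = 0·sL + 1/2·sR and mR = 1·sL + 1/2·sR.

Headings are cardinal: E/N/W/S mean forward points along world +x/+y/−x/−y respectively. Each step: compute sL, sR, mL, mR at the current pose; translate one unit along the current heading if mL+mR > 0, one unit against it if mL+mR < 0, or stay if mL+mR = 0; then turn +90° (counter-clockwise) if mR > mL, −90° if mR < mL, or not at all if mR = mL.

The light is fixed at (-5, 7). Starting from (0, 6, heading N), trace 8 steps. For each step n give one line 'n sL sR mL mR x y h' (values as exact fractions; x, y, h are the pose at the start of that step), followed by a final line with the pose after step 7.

n=0: pose=(0,6,N); sL=10, sR=5; mL=5/2, mR=25/2; mL+mR=15 → advance +1; mR−mL=10 → turn +1·90°
n=1: pose=(0,7,W); sL=40, sR=40; mL=20, mR=60; mL+mR=80 → advance +1; mR−mL=40 → turn +1·90°
n=2: pose=(-1,7,S); sL=100/17, sR=100/9; mL=50/9, mR=1750/153; mL+mR=2600/153 → advance +1; mR−mL=100/17 → turn +1·90°
n=3: pose=(-1,6,E); sL=200/49, sR=200/53; mL=100/53, mR=15500/2597; mL+mR=20400/2597 → advance +1; mR−mL=200/49 → turn +1·90°
n=4: pose=(0,6,N); sL=10, sR=5; mL=5/2, mR=25/2; mL+mR=15 → advance +1; mR−mL=10 → turn +1·90°
n=5: pose=(0,7,W); sL=40, sR=40; mL=20, mR=60; mL+mR=80 → advance +1; mR−mL=40 → turn +1·90°
n=6: pose=(-1,7,S); sL=100/17, sR=100/9; mL=50/9, mR=1750/153; mL+mR=2600/153 → advance +1; mR−mL=100/17 → turn +1·90°
n=7: pose=(-1,6,E); sL=200/49, sR=200/53; mL=100/53, mR=15500/2597; mL+mR=20400/2597 → advance +1; mR−mL=200/49 → turn +1·90°

0 10 5 5/2 25/2 0 6 N
1 40 40 20 60 0 7 W
2 100/17 100/9 50/9 1750/153 -1 7 S
3 200/49 200/53 100/53 15500/2597 -1 6 E
4 10 5 5/2 25/2 0 6 N
5 40 40 20 60 0 7 W
6 100/17 100/9 50/9 1750/153 -1 7 S
7 200/49 200/53 100/53 15500/2597 -1 6 E
final 0 6 N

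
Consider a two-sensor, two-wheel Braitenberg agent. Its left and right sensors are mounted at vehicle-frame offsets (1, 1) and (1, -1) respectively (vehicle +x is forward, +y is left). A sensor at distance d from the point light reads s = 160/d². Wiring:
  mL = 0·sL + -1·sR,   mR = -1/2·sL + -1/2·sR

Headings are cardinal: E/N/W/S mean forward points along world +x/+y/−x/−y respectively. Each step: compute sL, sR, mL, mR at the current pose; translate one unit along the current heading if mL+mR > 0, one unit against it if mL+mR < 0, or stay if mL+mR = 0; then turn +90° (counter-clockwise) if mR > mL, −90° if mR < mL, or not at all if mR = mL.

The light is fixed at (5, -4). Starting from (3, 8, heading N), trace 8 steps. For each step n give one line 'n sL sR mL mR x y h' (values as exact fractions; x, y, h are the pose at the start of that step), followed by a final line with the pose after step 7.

0 80/89 16/17 -16/17 -1392/1513 3 8 N
1 160/109 160/153 -160/153 -20960/16677 3 7 W
2 40/37 10/9 -10/9 -365/333 4 7 N
3 32/17 32/25 -32/25 -672/425 4 6 W
4 80/61 80/61 -80/61 -80/61 5 6 N
5 160/101 160/101 -160/101 -160/101 5 5 N
6 80/41 80/41 -80/41 -80/41 5 4 N
7 32/13 32/13 -32/13 -32/13 5 3 N
final 5 2 N

n=0: pose=(3,8,N); sL=80/89, sR=16/17; mL=-16/17, mR=-1392/1513; mL+mR=-2816/1513 → advance -1; mR−mL=32/1513 → turn +1·90°
n=1: pose=(3,7,W); sL=160/109, sR=160/153; mL=-160/153, mR=-20960/16677; mL+mR=-12800/5559 → advance -1; mR−mL=-3520/16677 → turn -1·90°
n=2: pose=(4,7,N); sL=40/37, sR=10/9; mL=-10/9, mR=-365/333; mL+mR=-245/111 → advance -1; mR−mL=5/333 → turn +1·90°
n=3: pose=(4,6,W); sL=32/17, sR=32/25; mL=-32/25, mR=-672/425; mL+mR=-1216/425 → advance -1; mR−mL=-128/425 → turn -1·90°
n=4: pose=(5,6,N); sL=80/61, sR=80/61; mL=-80/61, mR=-80/61; mL+mR=-160/61 → advance -1; mR−mL=0 → turn +0·90°
n=5: pose=(5,5,N); sL=160/101, sR=160/101; mL=-160/101, mR=-160/101; mL+mR=-320/101 → advance -1; mR−mL=0 → turn +0·90°
n=6: pose=(5,4,N); sL=80/41, sR=80/41; mL=-80/41, mR=-80/41; mL+mR=-160/41 → advance -1; mR−mL=0 → turn +0·90°
n=7: pose=(5,3,N); sL=32/13, sR=32/13; mL=-32/13, mR=-32/13; mL+mR=-64/13 → advance -1; mR−mL=0 → turn +0·90°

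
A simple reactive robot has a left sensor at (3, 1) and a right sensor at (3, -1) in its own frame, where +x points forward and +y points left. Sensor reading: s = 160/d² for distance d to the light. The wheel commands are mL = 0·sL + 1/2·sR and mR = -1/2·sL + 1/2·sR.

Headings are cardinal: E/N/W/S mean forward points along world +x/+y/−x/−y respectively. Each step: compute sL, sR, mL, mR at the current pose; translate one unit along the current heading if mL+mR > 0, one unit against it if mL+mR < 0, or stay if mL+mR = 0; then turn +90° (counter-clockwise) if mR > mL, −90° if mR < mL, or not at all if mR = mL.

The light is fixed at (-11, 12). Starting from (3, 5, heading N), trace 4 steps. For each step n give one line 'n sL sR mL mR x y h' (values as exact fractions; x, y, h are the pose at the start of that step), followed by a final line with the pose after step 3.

0 32/37 160/241 80/241 -896/8917 3 5 N
1 80/157 80/169 40/169 -480/26533 3 6 E
2 160/337 160/277 80/277 4800/93349 4 6 S
3 10/13 8/9 4/9 7/117 4 5 W
final 3 5 N

n=0: pose=(3,5,N); sL=32/37, sR=160/241; mL=80/241, mR=-896/8917; mL+mR=2064/8917 → advance +1; mR−mL=-16/37 → turn -1·90°
n=1: pose=(3,6,E); sL=80/157, sR=80/169; mL=40/169, mR=-480/26533; mL+mR=5800/26533 → advance +1; mR−mL=-40/157 → turn -1·90°
n=2: pose=(4,6,S); sL=160/337, sR=160/277; mL=80/277, mR=4800/93349; mL+mR=31760/93349 → advance +1; mR−mL=-80/337 → turn -1·90°
n=3: pose=(4,5,W); sL=10/13, sR=8/9; mL=4/9, mR=7/117; mL+mR=59/117 → advance +1; mR−mL=-5/13 → turn -1·90°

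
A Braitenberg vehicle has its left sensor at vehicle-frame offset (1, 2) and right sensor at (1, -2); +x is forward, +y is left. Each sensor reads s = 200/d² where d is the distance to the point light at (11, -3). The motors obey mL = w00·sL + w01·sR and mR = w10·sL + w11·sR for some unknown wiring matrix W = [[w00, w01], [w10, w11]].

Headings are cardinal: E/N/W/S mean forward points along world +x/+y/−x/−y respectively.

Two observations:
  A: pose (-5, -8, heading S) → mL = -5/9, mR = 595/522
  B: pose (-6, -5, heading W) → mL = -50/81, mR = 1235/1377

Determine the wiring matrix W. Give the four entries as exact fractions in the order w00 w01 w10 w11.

0 -1 1 1/2

obs A: pose=(-5,-8,S) → sL=25/29, sR=5/9, mL=-5/9, mR=595/522
obs B: pose=(-6,-5,W) → sL=10/17, sR=50/81, mL=-50/81, mR=1235/1377
sensor matrix S = [[25/29, 5/9], [10/17, 50/81]]; det S = 8200/39933
solve [mL_A; mL_B] = S·[w00; w01] and [mR_A; mR_B] = S·[w10; w11]:
  w00 = 0, w01 = -1, w10 = 1, w11 = 1/2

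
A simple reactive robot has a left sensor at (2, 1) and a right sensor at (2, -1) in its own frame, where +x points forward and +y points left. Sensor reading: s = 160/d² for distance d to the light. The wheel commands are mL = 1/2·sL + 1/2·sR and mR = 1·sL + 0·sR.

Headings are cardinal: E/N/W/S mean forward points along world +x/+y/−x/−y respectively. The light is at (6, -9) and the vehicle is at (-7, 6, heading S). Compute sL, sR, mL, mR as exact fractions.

160/313 32/73 10848/22849 160/313

left sensor world pos  = (-6, 4); dL² = 313
right sensor world pos = (-8, 4); dR² = 365
sL = 160/313 = 160/313
sR = 160/365 = 32/73
mL = 1/2·sL + 1/2·sR = 10848/22849
mR = 1·sL + 0·sR = 160/313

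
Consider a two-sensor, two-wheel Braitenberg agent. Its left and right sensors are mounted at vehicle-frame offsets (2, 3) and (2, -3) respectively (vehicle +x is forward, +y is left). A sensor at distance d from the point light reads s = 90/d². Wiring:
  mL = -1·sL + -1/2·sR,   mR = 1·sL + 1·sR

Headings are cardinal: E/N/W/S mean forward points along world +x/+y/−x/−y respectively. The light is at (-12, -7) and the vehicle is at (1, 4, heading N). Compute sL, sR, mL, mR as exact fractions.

left sensor world pos  = (-2, 6); dL² = 269
right sensor world pos = (4, 6); dR² = 425
sL = 90/269 = 90/269
sR = 90/425 = 18/85
mL = -1·sL + -1/2·sR = -10071/22865
mR = 1·sL + 1·sR = 12492/22865

90/269 18/85 -10071/22865 12492/22865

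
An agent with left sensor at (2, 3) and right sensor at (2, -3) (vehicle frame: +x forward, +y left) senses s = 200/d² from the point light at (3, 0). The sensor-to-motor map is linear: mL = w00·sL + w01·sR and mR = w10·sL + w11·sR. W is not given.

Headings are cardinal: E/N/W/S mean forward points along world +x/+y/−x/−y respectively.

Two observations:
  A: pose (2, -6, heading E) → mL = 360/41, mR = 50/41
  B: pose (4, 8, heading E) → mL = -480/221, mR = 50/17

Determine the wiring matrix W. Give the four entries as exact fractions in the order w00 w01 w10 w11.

1/2 -1/2 0 1/2

obs A: pose=(2,-6,E) → sL=20, sR=100/41, mL=360/41, mR=50/41
obs B: pose=(4,8,E) → sL=20/13, sR=100/17, mL=-480/221, mR=50/17
sensor matrix S = [[20, 100/41], [20/13, 100/17]]; det S = 1032000/9061
solve [mL_A; mL_B] = S·[w00; w01] and [mR_A; mR_B] = S·[w10; w11]:
  w00 = 1/2, w01 = -1/2, w10 = 0, w11 = 1/2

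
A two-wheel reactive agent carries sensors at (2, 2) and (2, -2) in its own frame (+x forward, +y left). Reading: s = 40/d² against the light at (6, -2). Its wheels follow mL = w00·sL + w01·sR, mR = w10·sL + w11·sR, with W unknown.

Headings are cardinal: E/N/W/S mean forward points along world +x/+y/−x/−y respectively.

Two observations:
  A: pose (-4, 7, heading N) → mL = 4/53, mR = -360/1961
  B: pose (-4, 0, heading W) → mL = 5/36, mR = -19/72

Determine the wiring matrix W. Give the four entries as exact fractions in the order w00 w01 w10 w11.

1/2 0 -1/2 -1/2

obs A: pose=(-4,7,N) → sL=8/53, sR=8/37, mL=4/53, mR=-360/1961
obs B: pose=(-4,0,W) → sL=5/18, sR=1/4, mL=5/36, mR=-19/72
sensor matrix S = [[8/53, 8/37], [5/18, 1/4]]; det S = -394/17649
solve [mL_A; mL_B] = S·[w00; w01] and [mR_A; mR_B] = S·[w10; w11]:
  w00 = 1/2, w01 = 0, w10 = -1/2, w11 = -1/2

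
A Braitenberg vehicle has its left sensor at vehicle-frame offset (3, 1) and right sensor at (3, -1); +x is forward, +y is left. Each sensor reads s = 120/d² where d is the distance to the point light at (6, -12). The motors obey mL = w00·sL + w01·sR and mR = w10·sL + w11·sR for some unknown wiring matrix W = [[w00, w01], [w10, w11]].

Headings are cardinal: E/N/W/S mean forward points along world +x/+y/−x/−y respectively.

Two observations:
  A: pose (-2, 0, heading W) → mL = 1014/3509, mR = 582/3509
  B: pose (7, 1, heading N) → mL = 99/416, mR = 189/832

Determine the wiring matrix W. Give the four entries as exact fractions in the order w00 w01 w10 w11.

obs A: pose=(-2,0,W) → sL=60/121, sR=12/29, mL=1014/3509, mR=582/3509
obs B: pose=(7,1,N) → sL=15/32, sR=6/13, mL=99/416, mR=189/832
sensor matrix S = [[60/121, 12/29], [15/32, 6/13]]; det S = 12735/364936
solve [mL_A; mL_B] = S·[w00; w01] and [mR_A; mR_B] = S·[w10; w11]:
  w00 = 1, w01 = -1/2, w10 = -1/2, w11 = 1

1 -1/2 -1/2 1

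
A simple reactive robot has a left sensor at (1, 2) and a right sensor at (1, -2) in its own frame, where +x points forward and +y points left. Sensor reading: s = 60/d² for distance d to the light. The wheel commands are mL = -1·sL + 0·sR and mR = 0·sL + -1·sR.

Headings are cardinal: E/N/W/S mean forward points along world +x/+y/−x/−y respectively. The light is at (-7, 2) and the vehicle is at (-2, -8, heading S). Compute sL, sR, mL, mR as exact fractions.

left sensor world pos  = (0, -9); dL² = 170
right sensor world pos = (-4, -9); dR² = 130
sL = 60/170 = 6/17
sR = 60/130 = 6/13
mL = -1·sL + 0·sR = -6/17
mR = 0·sL + -1·sR = -6/13

6/17 6/13 -6/17 -6/13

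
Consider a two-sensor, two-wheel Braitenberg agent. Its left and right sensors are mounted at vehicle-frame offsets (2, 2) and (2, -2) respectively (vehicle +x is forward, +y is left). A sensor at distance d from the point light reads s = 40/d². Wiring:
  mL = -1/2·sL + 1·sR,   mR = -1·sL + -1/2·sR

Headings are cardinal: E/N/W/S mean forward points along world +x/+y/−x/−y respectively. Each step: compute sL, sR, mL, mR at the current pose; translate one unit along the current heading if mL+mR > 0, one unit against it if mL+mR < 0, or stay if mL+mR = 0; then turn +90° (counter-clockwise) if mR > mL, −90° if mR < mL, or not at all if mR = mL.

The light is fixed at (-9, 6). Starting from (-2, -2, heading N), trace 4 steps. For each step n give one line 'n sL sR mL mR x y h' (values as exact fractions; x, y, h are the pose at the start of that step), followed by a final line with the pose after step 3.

0 40/61 40/117 100/7137 -5900/7137 -2 -2 N
1 4/13 20/101 58/1313 -534/1313 -2 -3 E
2 8/37 40/137 932/5069 -1836/5069 -3 -3 S
3 10/29 10/13 225/377 -275/377 -3 -2 W
final -2 -2 N

n=0: pose=(-2,-2,N); sL=40/61, sR=40/117; mL=100/7137, mR=-5900/7137; mL+mR=-5800/7137 → advance -1; mR−mL=-2000/2379 → turn -1·90°
n=1: pose=(-2,-3,E); sL=4/13, sR=20/101; mL=58/1313, mR=-534/1313; mL+mR=-476/1313 → advance -1; mR−mL=-592/1313 → turn -1·90°
n=2: pose=(-3,-3,S); sL=8/37, sR=40/137; mL=932/5069, mR=-1836/5069; mL+mR=-904/5069 → advance -1; mR−mL=-2768/5069 → turn -1·90°
n=3: pose=(-3,-2,W); sL=10/29, sR=10/13; mL=225/377, mR=-275/377; mL+mR=-50/377 → advance -1; mR−mL=-500/377 → turn -1·90°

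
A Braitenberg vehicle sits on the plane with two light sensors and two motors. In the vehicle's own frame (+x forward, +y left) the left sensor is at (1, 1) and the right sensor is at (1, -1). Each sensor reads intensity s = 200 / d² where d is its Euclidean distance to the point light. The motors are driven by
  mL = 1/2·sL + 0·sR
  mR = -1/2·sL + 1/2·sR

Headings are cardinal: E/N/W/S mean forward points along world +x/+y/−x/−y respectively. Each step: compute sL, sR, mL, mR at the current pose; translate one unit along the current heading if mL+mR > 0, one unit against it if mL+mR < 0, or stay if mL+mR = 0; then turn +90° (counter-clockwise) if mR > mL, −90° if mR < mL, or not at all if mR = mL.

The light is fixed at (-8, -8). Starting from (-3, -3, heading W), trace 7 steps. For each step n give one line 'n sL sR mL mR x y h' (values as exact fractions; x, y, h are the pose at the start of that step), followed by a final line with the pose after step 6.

n=0: pose=(-3,-3,W); sL=25/4, sR=50/13; mL=25/8, mR=-125/104; mL+mR=25/13 → advance +1; mR−mL=-225/52 → turn -1·90°
n=1: pose=(-4,-3,N); sL=40/9, sR=200/61; mL=20/9, mR=-320/549; mL+mR=100/61 → advance +1; mR−mL=-1540/549 → turn -1·90°
n=2: pose=(-4,-2,E); sL=100/37, sR=4; mL=50/37, mR=24/37; mL+mR=2 → advance +1; mR−mL=-26/37 → turn -1·90°
n=3: pose=(-3,-2,S); sL=200/61, sR=200/41; mL=100/61, mR=2000/2501; mL+mR=100/41 → advance +1; mR−mL=-2100/2501 → turn -1·90°
n=4: pose=(-3,-3,W); sL=25/4, sR=50/13; mL=25/8, mR=-125/104; mL+mR=25/13 → advance +1; mR−mL=-225/52 → turn -1·90°
n=5: pose=(-4,-3,N); sL=40/9, sR=200/61; mL=20/9, mR=-320/549; mL+mR=100/61 → advance +1; mR−mL=-1540/549 → turn -1·90°
n=6: pose=(-4,-2,E); sL=100/37, sR=4; mL=50/37, mR=24/37; mL+mR=2 → advance +1; mR−mL=-26/37 → turn -1·90°

0 25/4 50/13 25/8 -125/104 -3 -3 W
1 40/9 200/61 20/9 -320/549 -4 -3 N
2 100/37 4 50/37 24/37 -4 -2 E
3 200/61 200/41 100/61 2000/2501 -3 -2 S
4 25/4 50/13 25/8 -125/104 -3 -3 W
5 40/9 200/61 20/9 -320/549 -4 -3 N
6 100/37 4 50/37 24/37 -4 -2 E
final -3 -2 S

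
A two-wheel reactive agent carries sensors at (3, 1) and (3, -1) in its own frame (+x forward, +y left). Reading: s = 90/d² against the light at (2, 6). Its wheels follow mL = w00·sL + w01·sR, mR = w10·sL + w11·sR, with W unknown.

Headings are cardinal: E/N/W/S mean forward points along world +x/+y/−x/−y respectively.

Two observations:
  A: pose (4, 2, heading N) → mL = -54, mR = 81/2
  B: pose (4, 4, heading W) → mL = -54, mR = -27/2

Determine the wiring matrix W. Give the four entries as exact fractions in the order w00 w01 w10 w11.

obs A: pose=(4,2,N) → sL=45, sR=9, mL=-54, mR=81/2
obs B: pose=(4,4,W) → sL=9, sR=45, mL=-54, mR=-27/2
sensor matrix S = [[45, 9], [9, 45]]; det S = 1944
solve [mL_A; mL_B] = S·[w00; w01] and [mR_A; mR_B] = S·[w10; w11]:
  w00 = -1, w01 = -1, w10 = 1, w11 = -1/2

-1 -1 1 -1/2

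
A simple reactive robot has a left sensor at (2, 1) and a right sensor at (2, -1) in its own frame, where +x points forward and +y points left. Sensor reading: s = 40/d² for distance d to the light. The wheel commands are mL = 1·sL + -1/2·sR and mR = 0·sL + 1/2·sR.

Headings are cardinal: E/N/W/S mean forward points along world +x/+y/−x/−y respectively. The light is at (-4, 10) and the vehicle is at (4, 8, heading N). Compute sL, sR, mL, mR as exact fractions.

40/49 40/81 2260/3969 20/81

left sensor world pos  = (3, 10); dL² = 49
right sensor world pos = (5, 10); dR² = 81
sL = 40/49 = 40/49
sR = 40/81 = 40/81
mL = 1·sL + -1/2·sR = 2260/3969
mR = 0·sL + 1/2·sR = 20/81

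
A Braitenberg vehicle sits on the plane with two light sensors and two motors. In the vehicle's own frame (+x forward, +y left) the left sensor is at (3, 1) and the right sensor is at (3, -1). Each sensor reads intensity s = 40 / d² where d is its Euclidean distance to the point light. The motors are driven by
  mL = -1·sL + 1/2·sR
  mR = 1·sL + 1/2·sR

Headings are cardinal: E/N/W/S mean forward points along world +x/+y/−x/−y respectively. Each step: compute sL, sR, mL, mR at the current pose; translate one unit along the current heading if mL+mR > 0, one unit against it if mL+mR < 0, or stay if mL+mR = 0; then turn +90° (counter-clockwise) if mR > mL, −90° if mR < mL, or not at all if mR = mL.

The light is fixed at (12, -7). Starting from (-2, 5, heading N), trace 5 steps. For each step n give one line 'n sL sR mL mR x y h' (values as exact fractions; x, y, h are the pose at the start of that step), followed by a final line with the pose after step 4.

n=0: pose=(-2,5,N); sL=4/45, sR=20/197; mL=-338/8865, mR=1238/8865; mL+mR=20/197 → advance +1; mR−mL=8/45 → turn +1·90°
n=1: pose=(-2,6,W); sL=40/433, sR=8/97; mL=-2148/42001, mR=5612/42001; mL+mR=8/97 → advance +1; mR−mL=80/433 → turn +1·90°
n=2: pose=(-3,6,S); sL=5/37, sR=10/89; mL=-260/3293, mR=630/3293; mL+mR=10/89 → advance +1; mR−mL=10/37 → turn +1·90°
n=3: pose=(-3,5,E); sL=40/313, sR=8/53; mL=-868/16589, mR=3372/16589; mL+mR=8/53 → advance +1; mR−mL=80/313 → turn +1·90°
n=4: pose=(-2,5,N); sL=4/45, sR=20/197; mL=-338/8865, mR=1238/8865; mL+mR=20/197 → advance +1; mR−mL=8/45 → turn +1·90°

0 4/45 20/197 -338/8865 1238/8865 -2 5 N
1 40/433 8/97 -2148/42001 5612/42001 -2 6 W
2 5/37 10/89 -260/3293 630/3293 -3 6 S
3 40/313 8/53 -868/16589 3372/16589 -3 5 E
4 4/45 20/197 -338/8865 1238/8865 -2 5 N
final -2 6 W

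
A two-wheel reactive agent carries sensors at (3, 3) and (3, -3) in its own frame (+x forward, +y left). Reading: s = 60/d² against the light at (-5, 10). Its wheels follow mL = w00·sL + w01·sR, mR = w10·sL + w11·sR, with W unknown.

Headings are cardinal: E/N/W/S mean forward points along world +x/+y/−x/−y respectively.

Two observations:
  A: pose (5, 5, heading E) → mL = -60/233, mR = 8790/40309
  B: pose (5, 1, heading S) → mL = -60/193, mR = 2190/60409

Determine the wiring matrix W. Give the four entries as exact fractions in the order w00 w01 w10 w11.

obs A: pose=(5,5,E) → sL=60/173, sR=60/233, mL=-60/233, mR=8790/40309
obs B: pose=(5,1,S) → sL=60/313, sR=60/193, mL=-60/193, mR=2190/60409
sensor matrix S = [[60/173, 60/233], [60/313, 60/193]]; det S = 142344000/2435026381
solve [mL_A; mL_B] = S·[w00; w01] and [mR_A; mR_B] = S·[w10; w11]:
  w00 = 0, w01 = -1, w10 = 1, w11 = -1/2

0 -1 1 -1/2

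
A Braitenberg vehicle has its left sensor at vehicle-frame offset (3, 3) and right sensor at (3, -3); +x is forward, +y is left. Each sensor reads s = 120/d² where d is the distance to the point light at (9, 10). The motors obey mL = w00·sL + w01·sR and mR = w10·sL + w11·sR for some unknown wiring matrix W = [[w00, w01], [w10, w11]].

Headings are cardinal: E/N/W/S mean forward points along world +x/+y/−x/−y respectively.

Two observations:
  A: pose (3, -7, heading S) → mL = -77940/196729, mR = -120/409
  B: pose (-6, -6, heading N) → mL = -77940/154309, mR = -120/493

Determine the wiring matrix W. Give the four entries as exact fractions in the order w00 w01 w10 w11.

-1/2 -1 -1 0

obs A: pose=(3,-7,S) → sL=120/409, sR=120/481, mL=-77940/196729, mR=-120/409
obs B: pose=(-6,-6,N) → sL=120/493, sR=120/313, mL=-77940/154309, mR=-120/493
sensor matrix S = [[120/409, 120/481], [120/493, 120/313]]; det S = 1571270400/30357055261
solve [mL_A; mL_B] = S·[w00; w01] and [mR_A; mR_B] = S·[w10; w11]:
  w00 = -1/2, w01 = -1, w10 = -1, w11 = 0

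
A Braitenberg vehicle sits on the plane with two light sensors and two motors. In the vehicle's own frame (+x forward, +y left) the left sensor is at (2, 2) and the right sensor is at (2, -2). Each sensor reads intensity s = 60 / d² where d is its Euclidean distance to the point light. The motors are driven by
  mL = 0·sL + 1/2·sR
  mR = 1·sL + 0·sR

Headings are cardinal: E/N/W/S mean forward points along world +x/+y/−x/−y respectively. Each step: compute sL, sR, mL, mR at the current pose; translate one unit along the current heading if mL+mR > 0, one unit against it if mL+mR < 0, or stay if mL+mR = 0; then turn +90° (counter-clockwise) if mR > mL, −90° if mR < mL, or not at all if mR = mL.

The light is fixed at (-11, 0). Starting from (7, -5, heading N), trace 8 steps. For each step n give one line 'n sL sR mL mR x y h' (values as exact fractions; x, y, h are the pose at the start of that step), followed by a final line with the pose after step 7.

n=0: pose=(7,-5,N); sL=12/53, sR=60/409; mL=30/409, mR=12/53; mL+mR=6498/21677 → advance +1; mR−mL=3318/21677 → turn +1·90°
n=1: pose=(7,-4,W); sL=15/73, sR=3/13; mL=3/26, mR=15/73; mL+mR=609/1898 → advance +1; mR−mL=171/1898 → turn +1·90°
n=2: pose=(6,-4,S); sL=60/397, sR=20/87; mL=10/87, mR=60/397; mL+mR=9190/34539 → advance +1; mR−mL=1250/34539 → turn +1·90°
n=3: pose=(6,-5,E); sL=6/37, sR=6/41; mL=3/41, mR=6/37; mL+mR=357/1517 → advance +1; mR−mL=135/1517 → turn +1·90°
n=4: pose=(7,-5,N); sL=12/53, sR=60/409; mL=30/409, mR=12/53; mL+mR=6498/21677 → advance +1; mR−mL=3318/21677 → turn +1·90°
n=5: pose=(7,-4,W); sL=15/73, sR=3/13; mL=3/26, mR=15/73; mL+mR=609/1898 → advance +1; mR−mL=171/1898 → turn +1·90°
n=6: pose=(6,-4,S); sL=60/397, sR=20/87; mL=10/87, mR=60/397; mL+mR=9190/34539 → advance +1; mR−mL=1250/34539 → turn +1·90°
n=7: pose=(6,-5,E); sL=6/37, sR=6/41; mL=3/41, mR=6/37; mL+mR=357/1517 → advance +1; mR−mL=135/1517 → turn +1·90°

0 12/53 60/409 30/409 12/53 7 -5 N
1 15/73 3/13 3/26 15/73 7 -4 W
2 60/397 20/87 10/87 60/397 6 -4 S
3 6/37 6/41 3/41 6/37 6 -5 E
4 12/53 60/409 30/409 12/53 7 -5 N
5 15/73 3/13 3/26 15/73 7 -4 W
6 60/397 20/87 10/87 60/397 6 -4 S
7 6/37 6/41 3/41 6/37 6 -5 E
final 7 -5 N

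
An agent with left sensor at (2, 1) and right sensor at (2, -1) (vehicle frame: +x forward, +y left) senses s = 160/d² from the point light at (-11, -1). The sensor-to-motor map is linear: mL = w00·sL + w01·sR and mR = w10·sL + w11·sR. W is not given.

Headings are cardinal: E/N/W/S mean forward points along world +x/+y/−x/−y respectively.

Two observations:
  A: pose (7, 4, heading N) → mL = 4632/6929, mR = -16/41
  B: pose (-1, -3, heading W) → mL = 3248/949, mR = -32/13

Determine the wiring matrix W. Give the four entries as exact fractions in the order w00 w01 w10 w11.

obs A: pose=(7,4,N) → sL=80/169, sR=16/41, mL=4632/6929, mR=-16/41
obs B: pose=(-1,-3,W) → sL=160/73, sR=32/13, mL=3248/949, mR=-32/13
sensor matrix S = [[80/169, 16/41], [160/73, 32/13]]; det S = 2037760/6575621
solve [mL_A; mL_B] = S·[w00; w01] and [mR_A; mR_B] = S·[w10; w11]:
  w00 = 1, w01 = 1/2, w10 = 0, w11 = -1

1 1/2 0 -1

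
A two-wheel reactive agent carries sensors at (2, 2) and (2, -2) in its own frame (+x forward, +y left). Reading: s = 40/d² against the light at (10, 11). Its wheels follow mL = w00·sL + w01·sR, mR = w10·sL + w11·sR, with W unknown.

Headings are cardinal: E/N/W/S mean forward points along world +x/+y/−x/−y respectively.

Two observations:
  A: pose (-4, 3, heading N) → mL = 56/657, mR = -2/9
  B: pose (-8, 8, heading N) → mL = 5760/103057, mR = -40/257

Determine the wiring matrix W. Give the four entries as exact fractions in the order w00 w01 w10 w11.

obs A: pose=(-4,3,N) → sL=10/73, sR=2/9, mL=56/657, mR=-2/9
obs B: pose=(-8,8,N) → sL=40/401, sR=40/257, mL=5760/103057, mR=-40/257
sensor matrix S = [[10/73, 2/9], [40/401, 40/257]]; det S = -57280/67708449
solve [mL_A; mL_B] = S·[w00; w01] and [mR_A; mR_B] = S·[w10; w11]:
  w00 = -1, w01 = 1, w10 = 0, w11 = -1

-1 1 0 -1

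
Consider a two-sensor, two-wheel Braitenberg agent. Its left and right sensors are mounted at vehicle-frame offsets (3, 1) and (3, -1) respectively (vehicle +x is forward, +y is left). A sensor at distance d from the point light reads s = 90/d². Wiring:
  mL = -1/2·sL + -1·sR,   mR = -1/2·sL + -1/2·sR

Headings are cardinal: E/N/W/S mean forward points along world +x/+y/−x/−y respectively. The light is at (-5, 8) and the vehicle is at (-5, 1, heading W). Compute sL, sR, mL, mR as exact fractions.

left sensor world pos  = (-8, 0); dL² = 73
right sensor world pos = (-8, 2); dR² = 45
sL = 90/73 = 90/73
sR = 90/45 = 2
mL = -1/2·sL + -1·sR = -191/73
mR = -1/2·sL + -1/2·sR = -118/73

90/73 2 -191/73 -118/73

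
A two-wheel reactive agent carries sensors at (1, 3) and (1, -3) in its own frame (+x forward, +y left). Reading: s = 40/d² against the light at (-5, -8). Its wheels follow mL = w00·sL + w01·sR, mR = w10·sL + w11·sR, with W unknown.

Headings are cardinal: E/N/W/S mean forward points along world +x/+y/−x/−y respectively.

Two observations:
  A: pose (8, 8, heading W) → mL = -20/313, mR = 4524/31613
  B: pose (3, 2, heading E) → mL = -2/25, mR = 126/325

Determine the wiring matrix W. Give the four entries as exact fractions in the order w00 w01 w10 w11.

-1/2 0 1/2 1

obs A: pose=(8,8,W) → sL=40/313, sR=8/101, mL=-20/313, mR=4524/31613
obs B: pose=(3,2,E) → sL=4/25, sR=4/13, mL=-2/25, mR=126/325
sensor matrix S = [[40/313, 8/101], [4/25, 4/13]]; det S = 273792/10274225
solve [mL_A; mL_B] = S·[w00; w01] and [mR_A; mR_B] = S·[w10; w11]:
  w00 = -1/2, w01 = 0, w10 = 1/2, w11 = 1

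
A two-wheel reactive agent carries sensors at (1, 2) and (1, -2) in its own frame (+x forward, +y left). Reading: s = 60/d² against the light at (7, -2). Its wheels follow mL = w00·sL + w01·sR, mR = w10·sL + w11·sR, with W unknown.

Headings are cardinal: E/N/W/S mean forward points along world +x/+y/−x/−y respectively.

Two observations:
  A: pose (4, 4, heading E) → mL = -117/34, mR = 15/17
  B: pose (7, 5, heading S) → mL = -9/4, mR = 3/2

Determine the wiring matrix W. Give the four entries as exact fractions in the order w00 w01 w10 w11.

-1/2 -1 1 0

obs A: pose=(4,4,E) → sL=15/17, sR=3, mL=-117/34, mR=15/17
obs B: pose=(7,5,S) → sL=3/2, sR=3/2, mL=-9/4, mR=3/2
sensor matrix S = [[15/17, 3], [3/2, 3/2]]; det S = -54/17
solve [mL_A; mL_B] = S·[w00; w01] and [mR_A; mR_B] = S·[w10; w11]:
  w00 = -1/2, w01 = -1, w10 = 1, w11 = 0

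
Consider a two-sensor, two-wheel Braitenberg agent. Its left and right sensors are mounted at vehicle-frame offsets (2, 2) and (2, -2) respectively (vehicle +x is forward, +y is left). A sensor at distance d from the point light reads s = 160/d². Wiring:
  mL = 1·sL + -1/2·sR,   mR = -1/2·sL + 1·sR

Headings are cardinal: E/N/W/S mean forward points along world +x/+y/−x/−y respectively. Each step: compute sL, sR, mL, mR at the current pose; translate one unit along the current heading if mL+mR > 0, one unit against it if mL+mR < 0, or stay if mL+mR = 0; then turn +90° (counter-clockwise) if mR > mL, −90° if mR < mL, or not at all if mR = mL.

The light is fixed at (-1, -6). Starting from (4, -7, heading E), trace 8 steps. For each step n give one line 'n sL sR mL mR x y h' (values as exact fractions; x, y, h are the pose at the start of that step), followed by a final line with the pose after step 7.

n=0: pose=(4,-7,E); sL=16/5, sR=80/29; mL=264/145, mR=168/145; mL+mR=432/145 → advance +1; mR−mL=-96/145 → turn -1·90°
n=1: pose=(5,-7,S); sL=160/73, sR=32/5; mL=-368/365, mR=1936/365; mL+mR=1568/365 → advance +1; mR−mL=2304/365 → turn +1·90°
n=2: pose=(5,-8,E); sL=5/2, sR=2; mL=3/2, mR=3/4; mL+mR=9/4 → advance +1; mR−mL=-3/4 → turn -1·90°
n=3: pose=(6,-8,S); sL=160/97, sR=160/41; mL=-1200/3977, mR=12240/3977; mL+mR=11040/3977 → advance +1; mR−mL=13440/3977 → turn +1·90°
n=4: pose=(6,-9,E); sL=80/41, sR=80/53; mL=2600/2173, mR=1160/2173; mL+mR=3760/2173 → advance +1; mR−mL=-1440/2173 → turn -1·90°
n=5: pose=(7,-9,S); sL=32/25, sR=160/61; mL=-48/1525, mR=3024/1525; mL+mR=2976/1525 → advance +1; mR−mL=3072/1525 → turn +1·90°
n=6: pose=(7,-10,E); sL=20/13, sR=20/17; mL=210/221, mR=90/221; mL+mR=300/221 → advance +1; mR−mL=-120/221 → turn -1·90°
n=7: pose=(8,-10,S); sL=160/157, sR=32/17; mL=208/2669, mR=3664/2669; mL+mR=3872/2669 → advance +1; mR−mL=3456/2669 → turn +1·90°

0 16/5 80/29 264/145 168/145 4 -7 E
1 160/73 32/5 -368/365 1936/365 5 -7 S
2 5/2 2 3/2 3/4 5 -8 E
3 160/97 160/41 -1200/3977 12240/3977 6 -8 S
4 80/41 80/53 2600/2173 1160/2173 6 -9 E
5 32/25 160/61 -48/1525 3024/1525 7 -9 S
6 20/13 20/17 210/221 90/221 7 -10 E
7 160/157 32/17 208/2669 3664/2669 8 -10 S
final 8 -11 E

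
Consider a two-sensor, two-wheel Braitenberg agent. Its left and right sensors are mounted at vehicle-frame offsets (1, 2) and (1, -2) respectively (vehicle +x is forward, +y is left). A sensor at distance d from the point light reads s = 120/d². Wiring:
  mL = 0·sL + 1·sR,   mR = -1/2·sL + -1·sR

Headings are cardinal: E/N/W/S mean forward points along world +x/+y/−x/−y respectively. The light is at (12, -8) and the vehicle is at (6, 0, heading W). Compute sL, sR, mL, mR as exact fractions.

24/17 120/149 120/149 -3828/2533

left sensor world pos  = (5, -2); dL² = 85
right sensor world pos = (5, 2); dR² = 149
sL = 120/85 = 24/17
sR = 120/149 = 120/149
mL = 0·sL + 1·sR = 120/149
mR = -1/2·sL + -1·sR = -3828/2533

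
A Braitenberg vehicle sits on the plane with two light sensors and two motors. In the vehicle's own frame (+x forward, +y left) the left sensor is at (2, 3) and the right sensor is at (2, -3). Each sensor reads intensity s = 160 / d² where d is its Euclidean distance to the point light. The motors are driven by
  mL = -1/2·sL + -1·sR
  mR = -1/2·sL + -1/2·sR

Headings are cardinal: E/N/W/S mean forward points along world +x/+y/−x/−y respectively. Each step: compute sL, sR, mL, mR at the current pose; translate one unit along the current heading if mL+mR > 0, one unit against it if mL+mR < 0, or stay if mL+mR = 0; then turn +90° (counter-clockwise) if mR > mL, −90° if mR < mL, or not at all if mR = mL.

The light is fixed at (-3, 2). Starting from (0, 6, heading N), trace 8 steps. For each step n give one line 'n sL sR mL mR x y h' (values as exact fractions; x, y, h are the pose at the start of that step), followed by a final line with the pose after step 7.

n=0: pose=(0,6,N); sL=40/9, sR=20/9; mL=-40/9, mR=-10/3; mL+mR=-70/9 → advance -1; mR−mL=10/9 → turn +1·90°
n=1: pose=(0,5,W); sL=160, sR=160/37; mL=-3120/37, mR=-3040/37; mL+mR=-6160/37 → advance -1; mR−mL=80/37 → turn +1·90°
n=2: pose=(1,5,S); sL=16/5, sR=80; mL=-408/5, mR=-208/5; mL+mR=-616/5 → advance -1; mR−mL=40 → turn +1·90°
n=3: pose=(1,6,E); sL=32/17, sR=160/37; mL=-3312/629, mR=-1952/629; mL+mR=-5264/629 → advance -1; mR−mL=80/37 → turn +1·90°
n=4: pose=(0,6,N); sL=40/9, sR=20/9; mL=-40/9, mR=-10/3; mL+mR=-70/9 → advance -1; mR−mL=10/9 → turn +1·90°
n=5: pose=(0,5,W); sL=160, sR=160/37; mL=-3120/37, mR=-3040/37; mL+mR=-6160/37 → advance -1; mR−mL=80/37 → turn +1·90°
n=6: pose=(1,5,S); sL=16/5, sR=80; mL=-408/5, mR=-208/5; mL+mR=-616/5 → advance -1; mR−mL=40 → turn +1·90°
n=7: pose=(1,6,E); sL=32/17, sR=160/37; mL=-3312/629, mR=-1952/629; mL+mR=-5264/629 → advance -1; mR−mL=80/37 → turn +1·90°

0 40/9 20/9 -40/9 -10/3 0 6 N
1 160 160/37 -3120/37 -3040/37 0 5 W
2 16/5 80 -408/5 -208/5 1 5 S
3 32/17 160/37 -3312/629 -1952/629 1 6 E
4 40/9 20/9 -40/9 -10/3 0 6 N
5 160 160/37 -3120/37 -3040/37 0 5 W
6 16/5 80 -408/5 -208/5 1 5 S
7 32/17 160/37 -3312/629 -1952/629 1 6 E
final 0 6 N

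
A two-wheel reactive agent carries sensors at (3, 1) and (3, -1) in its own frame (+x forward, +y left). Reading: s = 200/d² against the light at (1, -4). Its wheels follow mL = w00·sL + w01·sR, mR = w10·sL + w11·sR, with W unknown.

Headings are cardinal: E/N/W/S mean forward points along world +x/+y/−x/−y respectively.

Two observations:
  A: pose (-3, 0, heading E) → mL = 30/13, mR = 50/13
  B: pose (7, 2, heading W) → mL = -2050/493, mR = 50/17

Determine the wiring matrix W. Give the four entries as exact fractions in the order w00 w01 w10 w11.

-1 1/2 1/2 0

obs A: pose=(-3,0,E) → sL=100/13, sR=20, mL=30/13, mR=50/13
obs B: pose=(7,2,W) → sL=100/17, sR=100/29, mL=-2050/493, mR=50/17
sensor matrix S = [[100/13, 20], [100/17, 100/29]]; det S = -584000/6409
solve [mL_A; mL_B] = S·[w00; w01] and [mR_A; mR_B] = S·[w10; w11]:
  w00 = -1, w01 = 1/2, w10 = 1/2, w11 = 0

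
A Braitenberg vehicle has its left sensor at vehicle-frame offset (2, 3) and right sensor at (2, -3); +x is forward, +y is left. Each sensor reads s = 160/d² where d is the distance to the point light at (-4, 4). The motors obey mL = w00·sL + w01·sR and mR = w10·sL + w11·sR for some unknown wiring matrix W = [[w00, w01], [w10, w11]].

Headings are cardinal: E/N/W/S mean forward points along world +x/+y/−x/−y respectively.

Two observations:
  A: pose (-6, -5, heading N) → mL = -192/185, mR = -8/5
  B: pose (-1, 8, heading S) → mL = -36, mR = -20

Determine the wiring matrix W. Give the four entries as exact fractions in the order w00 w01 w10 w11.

1 -1 0 -1/2

obs A: pose=(-6,-5,N) → sL=80/37, sR=16/5, mL=-192/185, mR=-8/5
obs B: pose=(-1,8,S) → sL=4, sR=40, mL=-36, mR=-20
sensor matrix S = [[80/37, 16/5], [4, 40]]; det S = 13632/185
solve [mL_A; mL_B] = S·[w00; w01] and [mR_A; mR_B] = S·[w10; w11]:
  w00 = 1, w01 = -1, w10 = 0, w11 = -1/2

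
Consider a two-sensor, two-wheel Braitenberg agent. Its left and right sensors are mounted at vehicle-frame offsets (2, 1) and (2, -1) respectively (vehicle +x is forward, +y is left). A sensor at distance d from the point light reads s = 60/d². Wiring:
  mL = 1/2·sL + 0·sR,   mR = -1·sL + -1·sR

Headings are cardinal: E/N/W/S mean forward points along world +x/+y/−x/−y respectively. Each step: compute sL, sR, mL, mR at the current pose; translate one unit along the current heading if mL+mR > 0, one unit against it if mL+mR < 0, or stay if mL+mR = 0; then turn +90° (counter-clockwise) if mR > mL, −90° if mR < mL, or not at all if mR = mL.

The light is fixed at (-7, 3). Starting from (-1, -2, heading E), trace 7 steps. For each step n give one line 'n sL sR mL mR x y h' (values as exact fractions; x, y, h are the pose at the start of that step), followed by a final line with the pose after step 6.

0 3/4 3/5 3/8 -27/20 -1 -2 E
1 12/17 12/13 6/17 -360/221 -2 -2 S
2 30/17 10/3 15/17 -260/51 -2 -1 W
3 60/29 60/53 30/29 -4920/1537 -1 -1 N
4 3/4 3/5 3/8 -27/20 -1 -2 E
5 12/17 12/13 6/17 -360/221 -2 -2 S
6 30/17 10/3 15/17 -260/51 -2 -1 W
final -1 -1 N

n=0: pose=(-1,-2,E); sL=3/4, sR=3/5; mL=3/8, mR=-27/20; mL+mR=-39/40 → advance -1; mR−mL=-69/40 → turn -1·90°
n=1: pose=(-2,-2,S); sL=12/17, sR=12/13; mL=6/17, mR=-360/221; mL+mR=-282/221 → advance -1; mR−mL=-438/221 → turn -1·90°
n=2: pose=(-2,-1,W); sL=30/17, sR=10/3; mL=15/17, mR=-260/51; mL+mR=-215/51 → advance -1; mR−mL=-305/51 → turn -1·90°
n=3: pose=(-1,-1,N); sL=60/29, sR=60/53; mL=30/29, mR=-4920/1537; mL+mR=-3330/1537 → advance -1; mR−mL=-6510/1537 → turn -1·90°
n=4: pose=(-1,-2,E); sL=3/4, sR=3/5; mL=3/8, mR=-27/20; mL+mR=-39/40 → advance -1; mR−mL=-69/40 → turn -1·90°
n=5: pose=(-2,-2,S); sL=12/17, sR=12/13; mL=6/17, mR=-360/221; mL+mR=-282/221 → advance -1; mR−mL=-438/221 → turn -1·90°
n=6: pose=(-2,-1,W); sL=30/17, sR=10/3; mL=15/17, mR=-260/51; mL+mR=-215/51 → advance -1; mR−mL=-305/51 → turn -1·90°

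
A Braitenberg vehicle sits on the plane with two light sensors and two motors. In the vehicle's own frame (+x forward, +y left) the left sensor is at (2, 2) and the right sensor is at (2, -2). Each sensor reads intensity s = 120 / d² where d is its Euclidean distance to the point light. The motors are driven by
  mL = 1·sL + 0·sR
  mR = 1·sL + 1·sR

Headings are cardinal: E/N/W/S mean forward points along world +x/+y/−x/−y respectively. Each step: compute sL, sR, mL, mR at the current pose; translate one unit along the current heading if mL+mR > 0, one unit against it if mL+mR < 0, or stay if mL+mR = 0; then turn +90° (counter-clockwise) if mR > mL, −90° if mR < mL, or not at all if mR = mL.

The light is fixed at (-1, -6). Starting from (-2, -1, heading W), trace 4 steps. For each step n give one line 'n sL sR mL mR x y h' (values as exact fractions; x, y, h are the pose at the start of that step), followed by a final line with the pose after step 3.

n=0: pose=(-2,-1,W); sL=20/3, sR=60/29; mL=20/3, mR=760/87; mL+mR=1340/87 → advance +1; mR−mL=60/29 → turn +1·90°
n=1: pose=(-3,-1,S); sL=40/3, sR=24/5; mL=40/3, mR=272/15; mL+mR=472/15 → advance +1; mR−mL=24/5 → turn +1·90°
n=2: pose=(-3,-2,E); sL=10/3, sR=30; mL=10/3, mR=100/3; mL+mR=110/3 → advance +1; mR−mL=30 → turn +1·90°
n=3: pose=(-2,-2,N); sL=8/3, sR=120/37; mL=8/3, mR=656/111; mL+mR=952/111 → advance +1; mR−mL=120/37 → turn +1·90°

0 20/3 60/29 20/3 760/87 -2 -1 W
1 40/3 24/5 40/3 272/15 -3 -1 S
2 10/3 30 10/3 100/3 -3 -2 E
3 8/3 120/37 8/3 656/111 -2 -2 N
final -2 -1 W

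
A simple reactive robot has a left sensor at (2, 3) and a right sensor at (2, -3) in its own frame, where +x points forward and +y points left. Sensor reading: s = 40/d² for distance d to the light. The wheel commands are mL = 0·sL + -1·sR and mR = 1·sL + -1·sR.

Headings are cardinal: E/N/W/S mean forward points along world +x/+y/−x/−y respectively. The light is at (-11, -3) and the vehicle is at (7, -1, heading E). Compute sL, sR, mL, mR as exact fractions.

8/85 40/401 -40/401 -192/34085

left sensor world pos  = (9, 2); dL² = 425
right sensor world pos = (9, -4); dR² = 401
sL = 40/425 = 8/85
sR = 40/401 = 40/401
mL = 0·sL + -1·sR = -40/401
mR = 1·sL + -1·sR = -192/34085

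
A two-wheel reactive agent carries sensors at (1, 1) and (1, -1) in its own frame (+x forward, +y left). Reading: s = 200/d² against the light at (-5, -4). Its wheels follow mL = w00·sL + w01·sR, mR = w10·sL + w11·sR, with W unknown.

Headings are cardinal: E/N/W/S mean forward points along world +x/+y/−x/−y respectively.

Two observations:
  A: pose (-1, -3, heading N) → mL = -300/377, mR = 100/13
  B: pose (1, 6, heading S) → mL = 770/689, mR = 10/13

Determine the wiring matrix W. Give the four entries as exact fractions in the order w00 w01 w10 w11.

-1/2 1 1/2 0

obs A: pose=(-1,-3,N) → sL=200/13, sR=200/29, mL=-300/377, mR=100/13
obs B: pose=(1,6,S) → sL=20/13, sR=100/53, mL=770/689, mR=10/13
sensor matrix S = [[200/13, 200/29], [20/13, 100/53]]; det S = 368000/19981
solve [mL_A; mL_B] = S·[w00; w01] and [mR_A; mR_B] = S·[w10; w11]:
  w00 = -1/2, w01 = 1, w10 = 1/2, w11 = 0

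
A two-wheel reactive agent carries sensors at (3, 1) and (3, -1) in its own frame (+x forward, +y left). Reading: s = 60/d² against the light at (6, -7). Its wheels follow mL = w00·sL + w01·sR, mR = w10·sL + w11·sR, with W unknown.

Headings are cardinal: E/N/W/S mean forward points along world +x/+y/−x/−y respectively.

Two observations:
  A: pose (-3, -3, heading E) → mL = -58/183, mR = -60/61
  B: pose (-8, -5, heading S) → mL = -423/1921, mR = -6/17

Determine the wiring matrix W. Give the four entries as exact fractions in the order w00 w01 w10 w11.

obs A: pose=(-3,-3,E) → sL=60/61, sR=4/3, mL=-58/183, mR=-60/61
obs B: pose=(-8,-5,S) → sL=6/17, sR=30/113, mL=-423/1921, mR=-6/17
sensor matrix S = [[60/61, 4/3], [6/17, 30/113]]; det S = -24544/117181
solve [mL_A; mL_B] = S·[w00; w01] and [mR_A; mR_B] = S·[w10; w11]:
  w00 = -1, w01 = 1/2, w10 = -1, w11 = 0

-1 1/2 -1 0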